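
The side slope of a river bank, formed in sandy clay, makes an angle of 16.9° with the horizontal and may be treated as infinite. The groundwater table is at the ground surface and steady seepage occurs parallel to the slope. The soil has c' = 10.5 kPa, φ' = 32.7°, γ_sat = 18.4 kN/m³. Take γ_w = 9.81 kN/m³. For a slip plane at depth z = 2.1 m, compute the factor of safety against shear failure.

With seepage parallel to the slope and the water table at the surface, the effective normal stress on the slip plane uses the buoyant unit weight γ' = γ_sat − γ_w while the driving shear stress uses γ_sat:
FS = [c' + γ' z cos²β tanφ'] / [γ_sat z sinβ cosβ]
γ' = 18.4 − 9.81 = 8.59 kN/m³
Numerator = 10.5 + 8.59·2.1·cos²16.9°·tan32.7° = 10.5 + 8.59·2.1·0.9155·0.6420 = 21.102 kPa
Denominator = 18.4·2.1·sin16.9°·cos16.9° = 18.4·2.1·0.2907·0.9568 = 10.748 kPa
FS = 21.102 / 10.748 = 1.963

FS = 1.96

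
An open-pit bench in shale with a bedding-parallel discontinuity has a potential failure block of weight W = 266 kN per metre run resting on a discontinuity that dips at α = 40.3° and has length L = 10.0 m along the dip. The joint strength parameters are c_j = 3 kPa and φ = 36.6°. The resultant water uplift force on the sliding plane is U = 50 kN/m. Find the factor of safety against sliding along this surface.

Resolving the block weight along and normal to the plane and applying the Mohr–Coulomb strength on the joint:
N' = W cosα − U = 266·cos40.3° − 50 = 152.9 kN/m
Driving force T = W sinα = 266·sin40.3° = 172.0 kN/m
Resisting force R = c_j·L + N'·tanφ = 3·10.0 + 152.9·tan36.6° = 30.0 + 113.5 = 143.5 kN/m
FS = R / T = 143.5 / 172.0 = 0.834

FS = 0.83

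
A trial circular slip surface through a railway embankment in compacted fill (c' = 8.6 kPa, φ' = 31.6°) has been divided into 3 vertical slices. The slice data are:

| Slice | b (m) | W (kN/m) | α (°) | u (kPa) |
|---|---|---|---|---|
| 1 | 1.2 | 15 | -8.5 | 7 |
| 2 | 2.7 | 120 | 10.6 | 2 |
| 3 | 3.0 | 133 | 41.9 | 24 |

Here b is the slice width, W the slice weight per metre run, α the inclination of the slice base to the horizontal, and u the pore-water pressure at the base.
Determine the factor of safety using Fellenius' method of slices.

Ordinary method of slices: FS = Σ[c'·Δl_i + (W_i cosα_i − u_i·Δl_i)·tanφ'] / Σ W_i sinα_i, with Δl_i = b_i / cosα_i.
Slice 1: Δl = 1.2/cos(-8.5°) = 1.213 m; N'_1 = 15·cos(-8.5°) − 7·1.213 = 6.3; c'Δl = 10.43; W sinα = -2.2
Slice 2: Δl = 2.7/cos10.6° = 2.747 m; N'_2 = 120·cos10.6° − 2·2.747 = 112.5; c'Δl = 23.62; W sinα = 22.1
Slice 3: Δl = 3.0/cos41.9° = 4.031 m; N'_3 = 133·cos41.9° − 24·4.031 = 2.3; c'Δl = 34.66; W sinα = 88.8
Σc'Δl = 68.7 kN/m; ΣN' = 121.1 kN/m; ΣW sinα = 108.7 kN/m
Resisting = 68.7 + 121.1·tan31.6° = 68.7 + 74.5 = 143.2 kN/m
FS = 143.2 / 108.7 = 1.318

FS = 1.32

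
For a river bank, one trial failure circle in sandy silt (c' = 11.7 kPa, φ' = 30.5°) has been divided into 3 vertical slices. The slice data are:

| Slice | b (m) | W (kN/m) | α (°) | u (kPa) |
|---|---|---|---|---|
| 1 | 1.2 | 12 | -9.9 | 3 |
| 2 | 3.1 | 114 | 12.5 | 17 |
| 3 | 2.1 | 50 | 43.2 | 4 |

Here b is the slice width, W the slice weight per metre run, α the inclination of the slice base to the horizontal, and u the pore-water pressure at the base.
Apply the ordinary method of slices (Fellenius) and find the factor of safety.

FS = 2.43

Ordinary method of slices: FS = Σ[c'·Δl_i + (W_i cosα_i − u_i·Δl_i)·tanφ'] / Σ W_i sinα_i, with Δl_i = b_i / cosα_i.
Slice 1: Δl = 1.2/cos(-9.9°) = 1.218 m; N'_1 = 12·cos(-9.9°) − 3·1.218 = 8.2; c'Δl = 14.25; W sinα = -2.1
Slice 2: Δl = 3.1/cos12.5° = 3.175 m; N'_2 = 114·cos12.5° − 17·3.175 = 57.3; c'Δl = 37.15; W sinα = 24.7
Slice 3: Δl = 2.1/cos43.2° = 2.881 m; N'_3 = 50·cos43.2° − 4·2.881 = 24.9; c'Δl = 33.71; W sinα = 34.2
Σc'Δl = 85.1 kN/m; ΣN' = 90.4 kN/m; ΣW sinα = 56.8 kN/m
Resisting = 85.1 + 90.4·tan30.5° = 85.1 + 53.3 = 138.4 kN/m
FS = 138.4 / 56.8 = 2.434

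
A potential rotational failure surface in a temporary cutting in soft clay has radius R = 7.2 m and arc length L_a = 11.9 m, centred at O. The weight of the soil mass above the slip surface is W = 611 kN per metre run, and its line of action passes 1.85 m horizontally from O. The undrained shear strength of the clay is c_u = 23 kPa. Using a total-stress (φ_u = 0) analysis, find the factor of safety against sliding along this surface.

FS = 1.74

Taking moments about the centre O, the resisting moment is provided by the undrained shear strength acting along the arc:
M_R = c_u·L_a·R = 23·11.90·7.2 = 1970.6 kN·m/m
M_D = W·d = 611·1.85 = 1130.4 kN·m/m
FS = M_R / M_D = 1970.6 / 1130.4 = 1.743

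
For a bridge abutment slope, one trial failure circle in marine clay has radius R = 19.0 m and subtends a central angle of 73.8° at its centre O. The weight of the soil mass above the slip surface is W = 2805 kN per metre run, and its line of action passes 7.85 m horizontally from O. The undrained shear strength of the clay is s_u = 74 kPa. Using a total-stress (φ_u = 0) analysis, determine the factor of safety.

Taking moments about the centre O, the resisting moment is provided by the undrained shear strength acting along the arc:
Arc length L_a = R·θ = 19.0·(73.8°·π/180) = 19.0·1.2881 = 24.47 m
M_R = s_u·L_a·R = 74·24.47·19.0 = 34409.0 kN·m/m
M_D = W·d = 2805·7.85 = 22019.2 kN·m/m
FS = M_R / M_D = 34409.0 / 22019.2 = 1.563

FS = 1.56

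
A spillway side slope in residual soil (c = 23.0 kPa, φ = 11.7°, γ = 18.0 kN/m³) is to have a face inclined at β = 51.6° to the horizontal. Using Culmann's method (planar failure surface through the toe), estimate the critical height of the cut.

H_c = 16.85 m

Culmann's analysis gives the critical failure plane at α_cr = (β + φ)/2 = (51.6 + 11.7)/2 = 31.6°, and the critical height
H_c = (4c/γ) · sinβ cosφ / [1 − cos(β − φ)]
    = (4·23.0/18.0) · sin51.6°·cos11.7° / [1 − cos(39.9°)]
    = 5.111 · 0.7837·0.9792 / [1 − 0.7672]
    = 5.111 · 0.7674 / 0.2328
    = 16.85 m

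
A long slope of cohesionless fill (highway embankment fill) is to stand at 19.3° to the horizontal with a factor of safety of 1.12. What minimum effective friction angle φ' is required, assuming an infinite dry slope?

φ' = 21.4°

FS = tanφ'/tanβ ⇒ tanφ' = FS · tanβ = 1.12 · tan19.3° = 0.3922
φ' = arctan(0.3922) = 21.42°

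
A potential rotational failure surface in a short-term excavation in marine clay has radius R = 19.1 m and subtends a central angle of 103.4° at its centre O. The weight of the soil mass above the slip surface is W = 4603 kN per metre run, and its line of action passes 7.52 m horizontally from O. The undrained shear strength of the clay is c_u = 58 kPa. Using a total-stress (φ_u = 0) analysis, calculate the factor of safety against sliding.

FS = 1.10

Taking moments about the centre O, the resisting moment is provided by the undrained shear strength acting along the arc:
Arc length L_a = R·θ = 19.1·(103.4°·π/180) = 19.1·1.8047 = 34.47 m
M_R = c_u·L_a·R = 58·34.47·19.1 = 38185.0 kN·m/m
M_D = W·d = 4603·7.52 = 34614.6 kN·m/m
FS = M_R / M_D = 38185.0 / 34614.6 = 1.103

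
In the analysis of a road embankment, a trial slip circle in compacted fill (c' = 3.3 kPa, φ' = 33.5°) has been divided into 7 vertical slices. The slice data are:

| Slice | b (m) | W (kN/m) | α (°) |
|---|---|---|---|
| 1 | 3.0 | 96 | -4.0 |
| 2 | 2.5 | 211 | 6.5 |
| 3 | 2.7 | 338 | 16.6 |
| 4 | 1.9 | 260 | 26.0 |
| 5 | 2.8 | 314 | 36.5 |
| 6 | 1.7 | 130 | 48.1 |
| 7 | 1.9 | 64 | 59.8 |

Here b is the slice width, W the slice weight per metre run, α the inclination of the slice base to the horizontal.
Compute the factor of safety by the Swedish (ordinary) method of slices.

FS = 1.56

Ordinary method of slices: FS = Σ[c'·Δl_i + (W_i cosα_i)·tanφ'] / Σ W_i sinα_i, with Δl_i = b_i / cosα_i.
Slice 1: Δl = 3.0/cos(-4.0°) = 3.007 m; N'_1 = 96·cos(-4.0°) = 95.8; c'Δl = 9.92; W sinα = -6.7
Slice 2: Δl = 2.5/cos6.5° = 2.516 m; N'_2 = 211·cos6.5° = 209.6; c'Δl = 8.30; W sinα = 23.9
Slice 3: Δl = 2.7/cos16.6° = 2.817 m; N'_3 = 338·cos16.6° = 323.9; c'Δl = 9.30; W sinα = 96.6
Slice 4: Δl = 1.9/cos26.0° = 2.114 m; N'_4 = 260·cos26.0° = 233.7; c'Δl = 6.98; W sinα = 114.0
Slice 5: Δl = 2.8/cos36.5° = 3.483 m; N'_5 = 314·cos36.5° = 252.4; c'Δl = 11.49; W sinα = 186.8
Slice 6: Δl = 1.7/cos48.1° = 2.546 m; N'_6 = 130·cos48.1° = 86.8; c'Δl = 8.40; W sinα = 96.8
Slice 7: Δl = 1.9/cos59.8° = 3.777 m; N'_7 = 64·cos59.8° = 32.2; c'Δl = 12.46; W sinα = 55.3
Σc'Δl = 66.9 kN/m; ΣN' = 1234.4 kN/m; ΣW sinα = 566.6 kN/m
Resisting = 66.9 + 1234.4·tan33.5° = 66.9 + 817.1 = 883.9 kN/m
FS = 883.9 / 566.6 = 1.560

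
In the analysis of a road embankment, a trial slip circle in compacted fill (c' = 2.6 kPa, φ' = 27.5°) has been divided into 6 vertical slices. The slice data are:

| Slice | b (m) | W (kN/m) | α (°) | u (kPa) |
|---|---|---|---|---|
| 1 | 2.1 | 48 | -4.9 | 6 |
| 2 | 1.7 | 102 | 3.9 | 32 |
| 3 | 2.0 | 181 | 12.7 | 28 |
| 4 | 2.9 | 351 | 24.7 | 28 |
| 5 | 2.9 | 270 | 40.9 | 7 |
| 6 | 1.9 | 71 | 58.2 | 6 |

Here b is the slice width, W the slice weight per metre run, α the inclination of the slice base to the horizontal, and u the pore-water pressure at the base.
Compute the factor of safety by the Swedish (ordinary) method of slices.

Ordinary method of slices: FS = Σ[c'·Δl_i + (W_i cosα_i − u_i·Δl_i)·tanφ'] / Σ W_i sinα_i, with Δl_i = b_i / cosα_i.
Slice 1: Δl = 2.1/cos(-4.9°) = 2.108 m; N'_1 = 48·cos(-4.9°) − 6·2.108 = 35.2; c'Δl = 5.48; W sinα = -4.1
Slice 2: Δl = 1.7/cos3.9° = 1.704 m; N'_2 = 102·cos3.9° − 32·1.704 = 47.2; c'Δl = 4.43; W sinα = 6.9
Slice 3: Δl = 2.0/cos12.7° = 2.050 m; N'_3 = 181·cos12.7° − 28·2.050 = 119.2; c'Δl = 5.33; W sinα = 39.8
Slice 4: Δl = 2.9/cos24.7° = 3.192 m; N'_4 = 351·cos24.7° − 28·3.192 = 229.5; c'Δl = 8.30; W sinα = 146.7
Slice 5: Δl = 2.9/cos40.9° = 3.837 m; N'_5 = 270·cos40.9° − 7·3.837 = 177.2; c'Δl = 9.98; W sinα = 176.8
Slice 6: Δl = 1.9/cos58.2° = 3.606 m; N'_6 = 71·cos58.2° − 6·3.606 = 15.8; c'Δl = 9.37; W sinα = 60.3
Σc'Δl = 42.9 kN/m; ΣN' = 624.1 kN/m; ΣW sinα = 426.4 kN/m
Resisting = 42.9 + 624.1·tan27.5° = 42.9 + 324.9 = 367.8 kN/m
FS = 367.8 / 426.4 = 0.862

FS = 0.86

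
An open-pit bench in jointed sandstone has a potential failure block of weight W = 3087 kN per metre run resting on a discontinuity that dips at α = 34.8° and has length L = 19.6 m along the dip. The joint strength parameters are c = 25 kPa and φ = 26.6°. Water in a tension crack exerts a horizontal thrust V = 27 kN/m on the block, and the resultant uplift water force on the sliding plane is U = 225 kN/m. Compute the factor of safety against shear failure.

Resolving the block weight along and normal to the plane and applying the Mohr–Coulomb strength on the joint:
N' = W cosα − U − V sinα = 3087·cos34.8° − 225 − 27·sin34.8° = 2294.5 kN/m
Driving force T = W sinα + V cosα = 3087·sin34.8° + 27·cos34.8° = 1784.0 kN/m
Resisting force R = c·L + N'·tanφ = 25·19.6 + 2294.5·tan26.6° = 490.0 + 1149.0 = 1639.0 kN/m
FS = R / T = 1639.0 / 1784.0 = 0.919

FS = 0.92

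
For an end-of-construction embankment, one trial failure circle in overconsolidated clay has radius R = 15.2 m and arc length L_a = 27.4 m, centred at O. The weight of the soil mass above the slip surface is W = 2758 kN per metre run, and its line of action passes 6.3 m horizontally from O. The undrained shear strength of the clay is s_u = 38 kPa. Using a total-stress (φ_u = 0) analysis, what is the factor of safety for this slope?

Taking moments about the centre O, the resisting moment is provided by the undrained shear strength acting along the arc:
M_R = s_u·L_a·R = 38·27.40·15.2 = 15826.2 kN·m/m
M_D = W·d = 2758·6.3 = 17375.4 kN·m/m
FS = M_R / M_D = 15826.2 / 17375.4 = 0.911

FS = 0.91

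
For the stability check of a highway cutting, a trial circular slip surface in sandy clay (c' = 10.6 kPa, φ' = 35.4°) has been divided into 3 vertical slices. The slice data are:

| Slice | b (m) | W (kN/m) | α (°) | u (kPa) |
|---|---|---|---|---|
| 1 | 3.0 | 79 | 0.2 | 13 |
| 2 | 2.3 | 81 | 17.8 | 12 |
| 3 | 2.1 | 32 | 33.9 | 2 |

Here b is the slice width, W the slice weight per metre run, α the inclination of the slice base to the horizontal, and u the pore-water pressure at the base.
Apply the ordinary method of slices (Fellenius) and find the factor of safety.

Ordinary method of slices: FS = Σ[c'·Δl_i + (W_i cosα_i − u_i·Δl_i)·tanφ'] / Σ W_i sinα_i, with Δl_i = b_i / cosα_i.
Slice 1: Δl = 3.0/cos0.2° = 3.000 m; N'_1 = 79·cos0.2° − 13·3.000 = 40.0; c'Δl = 31.80; W sinα = 0.3
Slice 2: Δl = 2.3/cos17.8° = 2.416 m; N'_2 = 81·cos17.8° − 12·2.416 = 48.1; c'Δl = 25.61; W sinα = 24.8
Slice 3: Δl = 2.1/cos33.9° = 2.530 m; N'_3 = 32·cos33.9° − 2·2.530 = 21.5; c'Δl = 26.82; W sinα = 17.8
Σc'Δl = 84.2 kN/m; ΣN' = 109.6 kN/m; ΣW sinα = 42.9 kN/m
Resisting = 84.2 + 109.6·tan35.4° = 84.2 + 77.9 = 162.1 kN/m
FS = 162.1 / 42.9 = 3.781

FS = 3.78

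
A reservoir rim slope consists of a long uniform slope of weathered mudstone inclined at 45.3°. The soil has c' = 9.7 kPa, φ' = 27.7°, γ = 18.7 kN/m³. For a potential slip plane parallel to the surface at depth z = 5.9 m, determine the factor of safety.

FS = 0.70

For an infinite slope with a slip plane parallel to the surface (no pore pressure): FS = [c' + γz cos²β tanφ'] / [γz sinβ cosβ].
γz = 18.7·5.9 = 110.33 kN/m²
Numerator = 9.7 + 110.33·cos²45.3°·tan27.7° = 9.7 + 110.33·0.4948·0.5250 = 38.359 kPa
Denominator = 110.33·sin45.3°·cos45.3° = 110.33·0.7108·0.7034 = 55.162 kPa
FS = 38.359 / 55.162 = 0.695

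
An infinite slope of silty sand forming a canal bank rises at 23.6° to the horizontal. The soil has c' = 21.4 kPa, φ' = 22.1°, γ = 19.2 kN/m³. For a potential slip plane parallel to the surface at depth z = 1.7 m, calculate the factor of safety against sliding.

For an infinite slope with a slip plane parallel to the surface (no pore pressure): FS = [c' + γz cos²β tanφ'] / [γz sinβ cosβ].
γz = 19.2·1.7 = 32.64 kN/m²
Numerator = 21.4 + 32.64·cos²23.6°·tan22.1° = 21.4 + 32.64·0.8397·0.4061 = 32.529 kPa
Denominator = 32.64·sin23.6°·cos23.6° = 32.64·0.4003·0.9164 = 11.974 kPa
FS = 32.529 / 11.974 = 2.717

FS = 2.72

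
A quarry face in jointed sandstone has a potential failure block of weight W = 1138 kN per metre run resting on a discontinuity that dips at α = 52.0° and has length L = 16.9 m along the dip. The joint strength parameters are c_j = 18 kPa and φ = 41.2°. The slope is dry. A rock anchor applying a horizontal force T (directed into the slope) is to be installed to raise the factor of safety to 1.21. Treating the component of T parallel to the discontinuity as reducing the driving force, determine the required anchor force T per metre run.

T = 117 kN/m

Resolving forces along and normal to the sliding plane, with the horizontal anchor force T adding T·sinα to the effective normal force and T·cosα acting up the plane against the driving force:
FS = [c_jL + (W cosα + T sinα) tanφ] / [W sinα − T cosα]
Without the anchor: N' = 700.6 kN/m, driving T_d = 896.8 kN/m, resisting R = 18·16.9 + 700.6·tan41.2° = 917.5 kN/m, FS = 1.02.
Setting FS = 1.21 and solving for T:
1.21·(896.8 − T cos52.0°) = 917.5 + T sin52.0°·tan41.2°
T·(sin52.0°·tan41.2° + 1.21·cos52.0°) = 1.21·896.8 − 917.5
T·(0.7880·0.8754 + 1.21·0.6157) = 1085.1 − 917.5 = 167.5
T·1.4348 = 167.5
T = 116.8 kN/m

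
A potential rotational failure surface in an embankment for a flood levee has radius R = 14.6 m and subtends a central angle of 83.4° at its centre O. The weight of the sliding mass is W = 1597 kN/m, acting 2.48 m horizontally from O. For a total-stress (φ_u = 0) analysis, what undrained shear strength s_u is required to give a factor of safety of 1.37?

FS = s_u·L_a·R / (W·d), so s_u = FS·W·d / (L_a·R).
Arc length L_a = R·θ = 14.6·(83.4°·π/180) = 14.6·1.4556 = 21.25 m
s_u = 1.37·1597·2.48 / (21.25·14.6) = 5426.0 / 310.28 = 17.49 kPa

s_u = 17.5 kPa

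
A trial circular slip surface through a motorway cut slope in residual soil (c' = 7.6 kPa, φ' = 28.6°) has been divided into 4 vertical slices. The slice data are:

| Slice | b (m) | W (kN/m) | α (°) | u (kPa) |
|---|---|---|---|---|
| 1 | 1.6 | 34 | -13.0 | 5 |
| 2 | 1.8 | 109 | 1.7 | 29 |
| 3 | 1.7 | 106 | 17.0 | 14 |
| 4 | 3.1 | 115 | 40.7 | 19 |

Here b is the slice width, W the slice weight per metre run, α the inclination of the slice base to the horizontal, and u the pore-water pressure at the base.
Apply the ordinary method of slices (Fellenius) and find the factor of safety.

Ordinary method of slices: FS = Σ[c'·Δl_i + (W_i cosα_i − u_i·Δl_i)·tanφ'] / Σ W_i sinα_i, with Δl_i = b_i / cosα_i.
Slice 1: Δl = 1.6/cos(-13.0°) = 1.642 m; N'_1 = 34·cos(-13.0°) − 5·1.642 = 24.9; c'Δl = 12.48; W sinα = -7.6
Slice 2: Δl = 1.8/cos1.7° = 1.801 m; N'_2 = 109·cos1.7° − 29·1.801 = 56.7; c'Δl = 13.69; W sinα = 3.2
Slice 3: Δl = 1.7/cos17.0° = 1.778 m; N'_3 = 106·cos17.0° − 14·1.778 = 76.5; c'Δl = 13.51; W sinα = 31.0
Slice 4: Δl = 3.1/cos40.7° = 4.089 m; N'_4 = 115·cos40.7° − 19·4.089 = 9.5; c'Δl = 31.08; W sinα = 75.0
Σc'Δl = 70.8 kN/m; ΣN' = 167.6 kN/m; ΣW sinα = 101.6 kN/m
Resisting = 70.8 + 167.6·tan28.6° = 70.8 + 91.4 = 162.1 kN/m
FS = 162.1 / 101.6 = 1.596

FS = 1.60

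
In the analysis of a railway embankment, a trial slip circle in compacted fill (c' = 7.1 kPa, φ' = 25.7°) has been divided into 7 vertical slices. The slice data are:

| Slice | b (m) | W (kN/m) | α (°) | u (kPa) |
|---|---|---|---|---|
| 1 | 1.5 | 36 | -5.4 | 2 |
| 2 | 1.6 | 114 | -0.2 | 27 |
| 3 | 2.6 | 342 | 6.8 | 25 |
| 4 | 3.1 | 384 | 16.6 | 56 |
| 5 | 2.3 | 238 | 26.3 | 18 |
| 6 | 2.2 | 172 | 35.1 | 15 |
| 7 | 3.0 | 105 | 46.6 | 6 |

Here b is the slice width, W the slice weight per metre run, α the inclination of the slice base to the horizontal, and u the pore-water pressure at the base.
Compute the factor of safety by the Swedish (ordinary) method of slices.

Ordinary method of slices: FS = Σ[c'·Δl_i + (W_i cosα_i − u_i·Δl_i)·tanφ'] / Σ W_i sinα_i, with Δl_i = b_i / cosα_i.
Slice 1: Δl = 1.5/cos(-5.4°) = 1.507 m; N'_1 = 36·cos(-5.4°) − 2·1.507 = 32.8; c'Δl = 10.70; W sinα = -3.4
Slice 2: Δl = 1.6/cos(-0.2°) = 1.600 m; N'_2 = 114·cos(-0.2°) − 27·1.600 = 70.8; c'Δl = 11.36; W sinα = -0.4
Slice 3: Δl = 2.6/cos6.8° = 2.618 m; N'_3 = 342·cos6.8° − 25·2.618 = 274.1; c'Δl = 18.59; W sinα = 40.5
Slice 4: Δl = 3.1/cos16.6° = 3.235 m; N'_4 = 384·cos16.6° − 56·3.235 = 186.8; c'Δl = 22.97; W sinα = 109.7
Slice 5: Δl = 2.3/cos26.3° = 2.566 m; N'_5 = 238·cos26.3° − 18·2.566 = 167.2; c'Δl = 18.22; W sinα = 105.5
Slice 6: Δl = 2.2/cos35.1° = 2.689 m; N'_6 = 172·cos35.1° − 15·2.689 = 100.4; c'Δl = 19.09; W sinα = 98.9
Slice 7: Δl = 3.0/cos46.6° = 4.366 m; N'_7 = 105·cos46.6° − 6·4.366 = 45.9; c'Δl = 31.00; W sinα = 76.3
Σc'Δl = 131.9 kN/m; ΣN' = 878.1 kN/m; ΣW sinα = 427.1 kN/m
Resisting = 131.9 + 878.1·tan25.7° = 131.9 + 422.6 = 554.5 kN/m
FS = 554.5 / 427.1 = 1.299

FS = 1.30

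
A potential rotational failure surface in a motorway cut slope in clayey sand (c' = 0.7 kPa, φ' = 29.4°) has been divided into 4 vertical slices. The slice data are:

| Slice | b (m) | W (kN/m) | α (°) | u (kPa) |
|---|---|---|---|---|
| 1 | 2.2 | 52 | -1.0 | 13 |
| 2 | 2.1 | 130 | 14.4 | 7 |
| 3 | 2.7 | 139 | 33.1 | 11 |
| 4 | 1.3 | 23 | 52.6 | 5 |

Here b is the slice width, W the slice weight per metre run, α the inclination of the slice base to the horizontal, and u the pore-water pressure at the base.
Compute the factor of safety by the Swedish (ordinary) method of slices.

FS = 1.03

Ordinary method of slices: FS = Σ[c'·Δl_i + (W_i cosα_i − u_i·Δl_i)·tanφ'] / Σ W_i sinα_i, with Δl_i = b_i / cosα_i.
Slice 1: Δl = 2.2/cos(-1.0°) = 2.200 m; N'_1 = 52·cos(-1.0°) − 13·2.200 = 23.4; c'Δl = 1.54; W sinα = -0.9
Slice 2: Δl = 2.1/cos14.4° = 2.168 m; N'_2 = 130·cos14.4° − 7·2.168 = 110.7; c'Δl = 1.52; W sinα = 32.3
Slice 3: Δl = 2.7/cos33.1° = 3.223 m; N'_3 = 139·cos33.1° − 11·3.223 = 81.0; c'Δl = 2.26; W sinα = 75.9
Slice 4: Δl = 1.3/cos52.6° = 2.140 m; N'_4 = 23·cos52.6° − 5·2.140 = 3.3; c'Δl = 1.50; W sinα = 18.3
Σc'Δl = 6.8 kN/m; ΣN' = 218.4 kN/m; ΣW sinα = 125.6 kN/m
Resisting = 6.8 + 218.4·tan29.4° = 6.8 + 123.1 = 129.9 kN/m
FS = 129.9 / 125.6 = 1.034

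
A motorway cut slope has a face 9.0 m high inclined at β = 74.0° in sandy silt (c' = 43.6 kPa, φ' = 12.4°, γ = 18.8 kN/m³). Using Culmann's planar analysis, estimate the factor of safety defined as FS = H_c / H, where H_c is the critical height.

H_c = (4c'/γ) · sinβ cosφ' / [1 − cos(β − φ')]
    = (4·43.6/18.8) · sin74.0°·cos12.4° / [1 − cos61.6°]
    = 9.277 · 0.9388 / 0.5244 = 16.61 m
FS = H_c / H = 16.61 / 9.0 = 1.845

FS = 1.85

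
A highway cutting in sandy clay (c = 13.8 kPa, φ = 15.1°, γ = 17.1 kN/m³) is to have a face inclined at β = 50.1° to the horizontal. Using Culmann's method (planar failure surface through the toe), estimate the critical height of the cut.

Culmann's analysis gives the critical failure plane at α_cr = (β + φ)/2 = (50.1 + 15.1)/2 = 32.6°, and the critical height
H_c = (4c/γ) · sinβ cosφ / [1 − cos(β − φ)]
    = (4·13.8/17.1) · sin50.1°·cos15.1° / [1 − cos(35.0°)]
    = 3.228 · 0.7672·0.9655 / [1 − 0.8192]
    = 3.228 · 0.7407 / 0.1808
    = 13.22 m

H_c = 13.22 m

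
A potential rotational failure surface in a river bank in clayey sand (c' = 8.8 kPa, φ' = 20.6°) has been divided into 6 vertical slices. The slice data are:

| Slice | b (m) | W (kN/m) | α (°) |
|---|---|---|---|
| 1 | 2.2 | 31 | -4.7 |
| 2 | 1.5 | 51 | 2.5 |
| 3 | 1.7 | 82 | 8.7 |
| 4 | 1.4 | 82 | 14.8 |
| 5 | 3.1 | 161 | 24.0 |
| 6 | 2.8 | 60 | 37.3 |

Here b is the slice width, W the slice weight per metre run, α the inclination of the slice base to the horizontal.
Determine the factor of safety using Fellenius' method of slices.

FS = 2.12

Ordinary method of slices: FS = Σ[c'·Δl_i + (W_i cosα_i)·tanφ'] / Σ W_i sinα_i, with Δl_i = b_i / cosα_i.
Slice 1: Δl = 2.2/cos(-4.7°) = 2.207 m; N'_1 = 31·cos(-4.7°) = 30.9; c'Δl = 19.43; W sinα = -2.5
Slice 2: Δl = 1.5/cos2.5° = 1.501 m; N'_2 = 51·cos2.5° = 51.0; c'Δl = 13.21; W sinα = 2.2
Slice 3: Δl = 1.7/cos8.7° = 1.720 m; N'_3 = 82·cos8.7° = 81.1; c'Δl = 15.13; W sinα = 12.4
Slice 4: Δl = 1.4/cos14.8° = 1.448 m; N'_4 = 82·cos14.8° = 79.3; c'Δl = 12.74; W sinα = 20.9
Slice 5: Δl = 3.1/cos24.0° = 3.393 m; N'_5 = 161·cos24.0° = 147.1; c'Δl = 29.86; W sinα = 65.5
Slice 6: Δl = 2.8/cos37.3° = 3.520 m; N'_6 = 60·cos37.3° = 47.7; c'Δl = 30.98; W sinα = 36.4
Σc'Δl = 121.4 kN/m; ΣN' = 437.0 kN/m; ΣW sinα = 134.9 kN/m
Resisting = 121.4 + 437.0·tan20.6° = 121.4 + 164.3 = 285.6 kN/m
FS = 285.6 / 134.9 = 2.118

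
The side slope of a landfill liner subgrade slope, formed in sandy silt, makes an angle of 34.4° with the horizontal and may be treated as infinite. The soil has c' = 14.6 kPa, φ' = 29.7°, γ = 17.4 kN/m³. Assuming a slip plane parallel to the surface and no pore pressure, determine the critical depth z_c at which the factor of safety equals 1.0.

z_c = 10.78 m

Setting FS = 1.00 in FS = [c' + γz cos²β tanφ'] / [γz sinβ cosβ] and solving for z:
z = c' / [γ cosβ (FS·sinβ − cosβ·tanφ')]
  = 14.6 / [17.4·cos34.4°·(1.00·sin34.4° − cos34.4°·tan29.7°)]
  = 14.6 / [17.4·0.8251·(1.00·0.5650 − 0.8251·0.5704)]
  = 14.6 / 1.3543 = 10.780 m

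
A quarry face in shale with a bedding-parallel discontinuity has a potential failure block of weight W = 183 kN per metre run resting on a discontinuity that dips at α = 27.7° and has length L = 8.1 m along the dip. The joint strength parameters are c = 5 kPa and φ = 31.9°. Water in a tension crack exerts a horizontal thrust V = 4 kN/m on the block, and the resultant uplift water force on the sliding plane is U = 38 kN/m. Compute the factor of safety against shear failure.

Resolving the block weight along and normal to the plane and applying the Mohr–Coulomb strength on the joint:
N' = W cosα − U − V sinα = 183·cos27.7° − 38 − 4·sin27.7° = 122.2 kN/m
Driving force T = W sinα + V cosα = 183·sin27.7° + 4·cos27.7° = 88.6 kN/m
Resisting force R = c·L + N'·tanφ = 5·8.1 + 122.2·tan31.9° = 40.5 + 76.0 = 116.5 kN/m
FS = R / T = 116.5 / 88.6 = 1.315

FS = 1.32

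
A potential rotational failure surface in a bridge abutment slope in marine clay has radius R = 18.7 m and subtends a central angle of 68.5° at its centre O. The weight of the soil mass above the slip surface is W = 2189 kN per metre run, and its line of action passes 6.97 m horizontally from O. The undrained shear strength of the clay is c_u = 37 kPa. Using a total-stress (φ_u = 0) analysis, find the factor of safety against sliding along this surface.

FS = 1.01

Taking moments about the centre O, the resisting moment is provided by the undrained shear strength acting along the arc:
Arc length L_a = R·θ = 18.7·(68.5°·π/180) = 18.7·1.1956 = 22.36 m
M_R = c_u·L_a·R = 37·22.36·18.7 = 15468.7 kN·m/m
M_D = W·d = 2189·6.97 = 15257.3 kN·m/m
FS = M_R / M_D = 15468.7 / 15257.3 = 1.014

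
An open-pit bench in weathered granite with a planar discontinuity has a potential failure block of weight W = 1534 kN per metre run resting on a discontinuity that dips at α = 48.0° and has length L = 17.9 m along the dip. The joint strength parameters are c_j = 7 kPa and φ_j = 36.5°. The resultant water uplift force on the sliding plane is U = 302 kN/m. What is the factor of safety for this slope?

FS = 0.58

Resolving the block weight along and normal to the plane and applying the Mohr–Coulomb strength on the joint:
N' = W cosα − U = 1534·cos48.0° − 302 = 724.4 kN/m
Driving force T = W sinα = 1534·sin48.0° = 1140.0 kN/m
Resisting force R = c_j·L + N'·tanφ_j = 7·17.9 + 724.4·tan36.5° = 125.3 + 536.1 = 661.4 kN/m
FS = R / T = 661.4 / 1140.0 = 0.580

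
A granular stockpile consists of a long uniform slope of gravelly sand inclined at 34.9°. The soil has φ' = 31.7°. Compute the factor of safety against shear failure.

FS = 0.89

For a dry cohesionless infinite slope the factor of safety is FS = tanφ' / tanβ.
FS = tan31.7° / tan34.9° = 0.6176 / 0.6976 = 0.885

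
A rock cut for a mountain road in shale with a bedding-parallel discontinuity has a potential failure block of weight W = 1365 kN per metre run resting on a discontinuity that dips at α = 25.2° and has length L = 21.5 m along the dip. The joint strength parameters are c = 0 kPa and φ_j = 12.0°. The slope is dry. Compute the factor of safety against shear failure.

FS = 0.45

Resolving the block weight along and normal to the plane and applying the Mohr–Coulomb strength on the joint:
N' = W cosα = 1365·cos25.2° = 1235.1 kN/m
Driving force T = W sinα = 1365·sin25.2° = 581.2 kN/m
Resisting force R = c·L + N'·tanφ_j = 0·21.5 + 1235.1·tan12.0° = 0.0 + 262.5 = 262.5 kN/m
FS = R / T = 262.5 / 581.2 = 0.452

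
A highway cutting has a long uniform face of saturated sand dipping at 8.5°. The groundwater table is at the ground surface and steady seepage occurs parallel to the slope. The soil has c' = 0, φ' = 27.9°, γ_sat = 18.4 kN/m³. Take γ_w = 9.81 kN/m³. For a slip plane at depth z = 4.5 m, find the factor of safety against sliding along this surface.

FS = 1.65

With seepage parallel to the slope and the water table at the surface, the effective normal stress on the slip plane uses the buoyant unit weight γ' = γ_sat − γ_w while the driving shear stress uses γ_sat:
FS = [c' + γ' z cos²β tanφ'] / [γ_sat z sinβ cosβ]
(For c' = 0 this reduces to FS = (γ'/γ_sat)·tanφ'/tanβ.)
γ' = 18.4 − 9.81 = 8.59 kN/m³
Numerator = 0.0 + 8.59·4.5·cos²8.5°·tan27.9° = 0.0 + 8.59·4.5·0.9782·0.5295 = 20.020 kPa
Denominator = 18.4·4.5·sin8.5°·cos8.5° = 18.4·4.5·0.1478·0.9890 = 12.104 kPa
FS = 20.020 / 12.104 = 1.654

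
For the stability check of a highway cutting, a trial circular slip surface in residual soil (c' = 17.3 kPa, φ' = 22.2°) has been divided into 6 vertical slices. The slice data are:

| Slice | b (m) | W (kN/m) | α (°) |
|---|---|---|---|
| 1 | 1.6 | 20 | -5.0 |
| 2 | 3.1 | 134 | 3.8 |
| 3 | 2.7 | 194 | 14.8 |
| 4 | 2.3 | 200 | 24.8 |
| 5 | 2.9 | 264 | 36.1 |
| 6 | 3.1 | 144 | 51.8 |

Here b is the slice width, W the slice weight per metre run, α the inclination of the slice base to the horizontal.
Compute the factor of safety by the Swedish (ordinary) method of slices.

FS = 1.61

Ordinary method of slices: FS = Σ[c'·Δl_i + (W_i cosα_i)·tanφ'] / Σ W_i sinα_i, with Δl_i = b_i / cosα_i.
Slice 1: Δl = 1.6/cos(-5.0°) = 1.606 m; N'_1 = 20·cos(-5.0°) = 19.9; c'Δl = 27.79; W sinα = -1.7
Slice 2: Δl = 3.1/cos3.8° = 3.107 m; N'_2 = 134·cos3.8° = 133.7; c'Δl = 53.75; W sinα = 8.9
Slice 3: Δl = 2.7/cos14.8° = 2.793 m; N'_3 = 194·cos14.8° = 187.6; c'Δl = 48.31; W sinα = 49.6
Slice 4: Δl = 2.3/cos24.8° = 2.534 m; N'_4 = 200·cos24.8° = 181.6; c'Δl = 43.83; W sinα = 83.9
Slice 5: Δl = 2.9/cos36.1° = 3.589 m; N'_5 = 264·cos36.1° = 213.3; c'Δl = 62.09; W sinα = 155.5
Slice 6: Δl = 3.1/cos51.8° = 5.013 m; N'_6 = 144·cos51.8° = 89.1; c'Δl = 86.72; W sinα = 113.2
Σc'Δl = 322.5 kN/m; ΣN' = 825.1 kN/m; ΣW sinα = 409.3 kN/m
Resisting = 322.5 + 825.1·tan22.2° = 322.5 + 336.7 = 659.2 kN/m
FS = 659.2 / 409.3 = 1.611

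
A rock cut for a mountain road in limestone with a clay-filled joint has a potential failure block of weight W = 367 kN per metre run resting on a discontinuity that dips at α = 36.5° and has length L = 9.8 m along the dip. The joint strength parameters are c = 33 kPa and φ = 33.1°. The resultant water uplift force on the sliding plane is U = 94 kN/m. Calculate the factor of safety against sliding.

Resolving the block weight along and normal to the plane and applying the Mohr–Coulomb strength on the joint:
N' = W cosα − U = 367·cos36.5° − 94 = 201.0 kN/m
Driving force T = W sinα = 367·sin36.5° = 218.3 kN/m
Resisting force R = c·L + N'·tanφ = 33·9.8 + 201.0·tan33.1° = 323.4 + 131.0 = 454.4 kN/m
FS = R / T = 454.4 / 218.3 = 2.082

FS = 2.08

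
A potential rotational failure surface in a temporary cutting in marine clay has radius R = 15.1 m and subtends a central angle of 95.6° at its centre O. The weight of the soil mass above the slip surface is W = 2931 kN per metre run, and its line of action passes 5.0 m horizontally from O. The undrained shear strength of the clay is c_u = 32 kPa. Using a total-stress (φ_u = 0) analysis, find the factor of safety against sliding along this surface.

FS = 0.83

Taking moments about the centre O, the resisting moment is provided by the undrained shear strength acting along the arc:
Arc length L_a = R·θ = 15.1·(95.6°·π/180) = 15.1·1.6685 = 25.19 m
M_R = c_u·L_a·R = 32·25.19·15.1 = 12174.2 kN·m/m
M_D = W·d = 2931·5.0 = 14655.0 kN·m/m
FS = M_R / M_D = 12174.2 / 14655.0 = 0.831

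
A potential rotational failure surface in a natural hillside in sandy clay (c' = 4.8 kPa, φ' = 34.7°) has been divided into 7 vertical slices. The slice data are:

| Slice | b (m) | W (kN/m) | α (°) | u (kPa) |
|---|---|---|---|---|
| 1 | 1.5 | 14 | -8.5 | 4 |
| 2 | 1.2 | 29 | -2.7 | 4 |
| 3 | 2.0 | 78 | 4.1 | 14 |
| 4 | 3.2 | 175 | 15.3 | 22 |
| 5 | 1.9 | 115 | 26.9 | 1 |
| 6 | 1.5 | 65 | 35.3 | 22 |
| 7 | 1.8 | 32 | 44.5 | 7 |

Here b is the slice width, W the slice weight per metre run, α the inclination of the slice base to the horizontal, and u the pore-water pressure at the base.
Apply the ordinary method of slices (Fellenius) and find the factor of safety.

Ordinary method of slices: FS = Σ[c'·Δl_i + (W_i cosα_i − u_i·Δl_i)·tanφ'] / Σ W_i sinα_i, with Δl_i = b_i / cosα_i.
Slice 1: Δl = 1.5/cos(-8.5°) = 1.517 m; N'_1 = 14·cos(-8.5°) − 4·1.517 = 7.8; c'Δl = 7.28; W sinα = -2.1
Slice 2: Δl = 1.2/cos(-2.7°) = 1.201 m; N'_2 = 29·cos(-2.7°) − 4·1.201 = 24.2; c'Δl = 5.77; W sinα = -1.4
Slice 3: Δl = 2.0/cos4.1° = 2.005 m; N'_3 = 78·cos4.1° − 14·2.005 = 49.7; c'Δl = 9.62; W sinα = 5.6
Slice 4: Δl = 3.2/cos15.3° = 3.318 m; N'_4 = 175·cos15.3° − 22·3.318 = 95.8; c'Δl = 15.92; W sinα = 46.2
Slice 5: Δl = 1.9/cos26.9° = 2.131 m; N'_5 = 115·cos26.9° − 1·2.131 = 100.4; c'Δl = 10.23; W sinα = 52.0
Slice 6: Δl = 1.5/cos35.3° = 1.838 m; N'_6 = 65·cos35.3° − 22·1.838 = 12.6; c'Δl = 8.82; W sinα = 37.6
Slice 7: Δl = 1.8/cos44.5° = 2.524 m; N'_7 = 32·cos44.5° − 7·2.524 = 5.2; c'Δl = 12.11; W sinα = 22.4
Σc'Δl = 69.8 kN/m; ΣN' = 295.7 kN/m; ΣW sinα = 160.3 kN/m
Resisting = 69.8 + 295.7·tan34.7° = 69.8 + 204.7 = 274.5 kN/m
FS = 274.5 / 160.3 = 1.712

FS = 1.71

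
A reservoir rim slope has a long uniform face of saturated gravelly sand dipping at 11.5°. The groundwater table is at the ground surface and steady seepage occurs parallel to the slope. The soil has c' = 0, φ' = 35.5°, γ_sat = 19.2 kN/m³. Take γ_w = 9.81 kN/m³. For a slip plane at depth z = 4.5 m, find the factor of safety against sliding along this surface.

FS = 1.71

With seepage parallel to the slope and the water table at the surface, the effective normal stress on the slip plane uses the buoyant unit weight γ' = γ_sat − γ_w while the driving shear stress uses γ_sat:
FS = [c' + γ' z cos²β tanφ'] / [γ_sat z sinβ cosβ]
(For c' = 0 this reduces to FS = (γ'/γ_sat)·tanφ'/tanβ.)
γ' = 19.2 − 9.81 = 9.39 kN/m³
Numerator = 0.0 + 9.39·4.5·cos²11.5°·tan35.5° = 0.0 + 9.39·4.5·0.9603·0.7133 = 28.942 kPa
Denominator = 19.2·4.5·sin11.5°·cos11.5° = 19.2·4.5·0.1994·0.9799 = 16.880 kPa
FS = 28.942 / 16.880 = 1.715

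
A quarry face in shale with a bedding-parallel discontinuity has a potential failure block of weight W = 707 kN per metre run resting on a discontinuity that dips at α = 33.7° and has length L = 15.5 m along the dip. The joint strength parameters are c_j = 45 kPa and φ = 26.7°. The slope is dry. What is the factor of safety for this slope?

FS = 2.53

Resolving the block weight along and normal to the plane and applying the Mohr–Coulomb strength on the joint:
N' = W cosα = 707·cos33.7° = 588.2 kN/m
Driving force T = W sinα = 707·sin33.7° = 392.3 kN/m
Resisting force R = c_j·L + N'·tanφ = 45·15.5 + 588.2·tan26.7° = 697.5 + 295.8 = 993.3 kN/m
FS = R / T = 993.3 / 392.3 = 2.532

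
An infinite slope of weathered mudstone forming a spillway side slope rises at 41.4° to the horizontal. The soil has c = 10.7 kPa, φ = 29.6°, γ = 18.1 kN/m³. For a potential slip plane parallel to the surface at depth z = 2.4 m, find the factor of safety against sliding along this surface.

FS = 1.14

For an infinite slope with a slip plane parallel to the surface (no pore pressure): FS = [c + γz cos²β tanφ] / [γz sinβ cosβ].
γz = 18.1·2.4 = 43.44 kN/m²
Numerator = 10.7 + 43.44·cos²41.4°·tan29.6° = 10.7 + 43.44·0.5627·0.5681 = 24.585 kPa
Denominator = 43.44·sin41.4°·cos41.4° = 43.44·0.6613·0.7501 = 21.549 kPa
FS = 24.585 / 21.549 = 1.141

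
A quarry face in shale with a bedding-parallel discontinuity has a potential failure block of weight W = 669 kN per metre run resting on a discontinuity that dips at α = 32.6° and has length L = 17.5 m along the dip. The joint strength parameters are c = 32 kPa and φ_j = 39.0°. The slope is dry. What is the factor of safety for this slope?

Resolving the block weight along and normal to the plane and applying the Mohr–Coulomb strength on the joint:
N' = W cosα = 669·cos32.6° = 563.6 kN/m
Driving force T = W sinα = 669·sin32.6° = 360.4 kN/m
Resisting force R = c·L + N'·tanφ_j = 32·17.5 + 563.6·tan39.0° = 560.0 + 456.4 = 1016.4 kN/m
FS = R / T = 1016.4 / 360.4 = 2.820

FS = 2.82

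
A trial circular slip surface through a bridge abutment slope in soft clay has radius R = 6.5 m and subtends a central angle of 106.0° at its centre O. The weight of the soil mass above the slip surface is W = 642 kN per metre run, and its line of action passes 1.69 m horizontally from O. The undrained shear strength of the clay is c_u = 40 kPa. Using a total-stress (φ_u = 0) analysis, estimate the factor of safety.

Taking moments about the centre O, the resisting moment is provided by the undrained shear strength acting along the arc:
Arc length L_a = R·θ = 6.5·(106.0°·π/180) = 6.5·1.8500 = 12.03 m
M_R = c_u·L_a·R = 40·12.03·6.5 = 3126.6 kN·m/m
M_D = W·d = 642·1.69 = 1085.0 kN·m/m
FS = M_R / M_D = 3126.6 / 1085.0 = 2.882

FS = 2.88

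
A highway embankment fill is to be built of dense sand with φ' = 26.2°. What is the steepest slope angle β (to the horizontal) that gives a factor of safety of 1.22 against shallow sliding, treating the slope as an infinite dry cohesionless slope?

β = 22.0°

For an infinite dry cohesionless slope FS = tanφ'/tanβ, so tanβ = tanφ' / FS.
tanβ = tan26.2° / 1.22 = 0.4921 / 1.22 = 0.4033
β = arctan(0.4033) = 21.97°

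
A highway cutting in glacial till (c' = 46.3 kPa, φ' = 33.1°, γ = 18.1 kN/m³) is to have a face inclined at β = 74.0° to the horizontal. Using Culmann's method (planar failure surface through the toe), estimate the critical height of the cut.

H_c = 33.75 m

Culmann's analysis gives the critical failure plane at α_cr = (β + φ')/2 = (74.0 + 33.1)/2 = 53.5°, and the critical height
H_c = (4c'/γ) · sinβ cosφ' / [1 − cos(β − φ')]
    = (4·46.3/18.1) · sin74.0°·cos33.1° / [1 − cos(40.9°)]
    = 10.232 · 0.9613·0.8377 / [1 − 0.7559]
    = 10.232 · 0.8053 / 0.2441
    = 33.75 m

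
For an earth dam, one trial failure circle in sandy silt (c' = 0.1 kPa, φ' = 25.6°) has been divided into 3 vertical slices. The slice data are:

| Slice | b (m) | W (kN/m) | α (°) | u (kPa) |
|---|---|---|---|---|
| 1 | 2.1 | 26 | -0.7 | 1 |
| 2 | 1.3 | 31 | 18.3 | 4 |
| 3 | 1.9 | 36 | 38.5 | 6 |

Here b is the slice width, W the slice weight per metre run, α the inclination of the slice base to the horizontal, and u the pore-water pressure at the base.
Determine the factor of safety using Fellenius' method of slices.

FS = 0.94

Ordinary method of slices: FS = Σ[c'·Δl_i + (W_i cosα_i − u_i·Δl_i)·tanφ'] / Σ W_i sinα_i, with Δl_i = b_i / cosα_i.
Slice 1: Δl = 2.1/cos(-0.7°) = 2.100 m; N'_1 = 26·cos(-0.7°) − 1·2.100 = 23.9; c'Δl = 0.21; W sinα = -0.3
Slice 2: Δl = 1.3/cos18.3° = 1.369 m; N'_2 = 31·cos18.3° − 4·1.369 = 24.0; c'Δl = 0.14; W sinα = 9.7
Slice 3: Δl = 1.9/cos38.5° = 2.428 m; N'_3 = 36·cos38.5° − 6·2.428 = 13.6; c'Δl = 0.24; W sinα = 22.4
Σc'Δl = 0.6 kN/m; ΣN' = 61.5 kN/m; ΣW sinα = 31.8 kN/m
Resisting = 0.6 + 61.5·tan25.6° = 0.6 + 29.4 = 30.0 kN/m
FS = 30.0 / 31.8 = 0.944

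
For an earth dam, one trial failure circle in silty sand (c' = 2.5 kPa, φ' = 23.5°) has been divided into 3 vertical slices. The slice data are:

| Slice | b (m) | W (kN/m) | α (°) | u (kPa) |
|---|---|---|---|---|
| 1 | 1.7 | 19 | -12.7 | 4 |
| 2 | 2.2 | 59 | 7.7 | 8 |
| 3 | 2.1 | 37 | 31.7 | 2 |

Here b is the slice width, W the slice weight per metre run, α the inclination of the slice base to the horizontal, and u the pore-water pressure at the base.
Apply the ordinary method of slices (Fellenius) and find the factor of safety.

FS = 2.17

Ordinary method of slices: FS = Σ[c'·Δl_i + (W_i cosα_i − u_i·Δl_i)·tanφ'] / Σ W_i sinα_i, with Δl_i = b_i / cosα_i.
Slice 1: Δl = 1.7/cos(-12.7°) = 1.743 m; N'_1 = 19·cos(-12.7°) − 4·1.743 = 11.6; c'Δl = 4.36; W sinα = -4.2
Slice 2: Δl = 2.2/cos7.7° = 2.220 m; N'_2 = 59·cos7.7° − 8·2.220 = 40.7; c'Δl = 5.55; W sinα = 7.9
Slice 3: Δl = 2.1/cos31.7° = 2.468 m; N'_3 = 37·cos31.7° − 2·2.468 = 26.5; c'Δl = 6.17; W sinα = 19.4
Σc'Δl = 16.1 kN/m; ΣN' = 78.8 kN/m; ΣW sinα = 23.2 kN/m
Resisting = 16.1 + 78.8·tan23.5° = 16.1 + 34.3 = 50.3 kN/m
FS = 50.3 / 23.2 = 2.173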